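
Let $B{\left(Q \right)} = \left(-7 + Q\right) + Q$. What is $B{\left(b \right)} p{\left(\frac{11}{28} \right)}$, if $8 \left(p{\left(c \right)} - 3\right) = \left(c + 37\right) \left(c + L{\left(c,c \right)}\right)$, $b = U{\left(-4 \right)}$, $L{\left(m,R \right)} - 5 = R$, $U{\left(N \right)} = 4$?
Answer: $\frac{94215}{3136} \approx 30.043$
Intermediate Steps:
$L{\left(m,R \right)} = 5 + R$
$b = 4$
$B{\left(Q \right)} = -7 + 2 Q$
$p{\left(c \right)} = 3 + \frac{\left(5 + 2 c\right) \left(37 + c\right)}{8}$ ($p{\left(c \right)} = 3 + \frac{\left(c + 37\right) \left(c + \left(5 + c\right)\right)}{8} = 3 + \frac{\left(37 + c\right) \left(5 + 2 c\right)}{8} = 3 + \frac{\left(5 + 2 c\right) \left(37 + c\right)}{8}$)
$B{\left(b \right)} p{\left(\frac{11}{28} \right)} = \left(-7 + 2 \cdot 4\right) \left(\frac{209}{8} + \frac{\left(\frac{11}{28}\right)^{2}}{4} + \frac{79 \cdot \frac{11}{28}}{8}\right) = \left(-7 + 8\right) \left(\frac{209}{8} + \frac{\left(11 \cdot \frac{1}{28}\right)^{2}}{4} + \frac{79 \cdot 11 \cdot \frac{1}{28}}{8}\right) = 1 \left(\frac{209}{8} + \frac{\left(\frac{11}{28}\right)^{2}}{4} + \frac{79}{8} \cdot \frac{11}{28}\right) = 1 \left(\frac{209}{8} + \frac{1}{4} \cdot \frac{121}{784} + \frac{869}{224}\right) = 1 \left(\frac{209}{8} + \frac{121}{3136} + \frac{869}{224}\right) = 1 \cdot \frac{94215}{3136} = \frac{94215}{3136}$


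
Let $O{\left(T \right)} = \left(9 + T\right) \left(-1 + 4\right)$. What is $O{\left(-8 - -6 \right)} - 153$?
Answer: $-132$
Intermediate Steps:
$O{\left(T \right)} = 27 + 3 T$ ($O{\left(T \right)} = \left(9 + T\right) 3 = 27 + 3 T$)
$O{\left(-8 - -6 \right)} - 153 = \left(27 + 3 \left(-8 - -6\right)\right) - 153 = \left(27 + 3 \left(-8 + 6\right)\right) - 153 = \left(27 + 3 \left(-2\right)\right) - 153 = \left(27 - 6\right) - 153 = 21 - 153 = -132$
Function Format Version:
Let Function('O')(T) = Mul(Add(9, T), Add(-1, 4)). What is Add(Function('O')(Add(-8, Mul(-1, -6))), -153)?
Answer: -132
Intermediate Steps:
Function('O')(T) = Add(27, Mul(3, T)) (Function('O')(T) = Mul(Add(9, T), 3) = Add(27, Mul(3, T)))
Add(Function('O')(Add(-8, Mul(-1, -6))), -153) = Add(Add(27, Mul(3, Add(-8, Mul(-1, -6)))), -153) = Add(Add(27, Mul(3, Add(-8, 6))), -153) = Add(Add(27, Mul(3, -2)), -153) = Add(Add(27, -6), -153) = Add(21, -153) = -132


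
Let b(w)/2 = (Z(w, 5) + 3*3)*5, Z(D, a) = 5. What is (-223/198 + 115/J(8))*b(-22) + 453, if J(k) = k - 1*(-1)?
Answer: 68779/33 ≈ 2084.2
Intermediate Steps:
b(w) = 140 (b(w) = 2*((5 + 3*3)*5) = 2*((5 + 9)*5) = 2*(14*5) = 2*70 = 140)
J(k) = 1 + k (J(k) = k + 1 = 1 + k)
(-223/198 + 115/J(8))*b(-22) + 453 = (-223/198 + 115/(1 + 8))*140 + 453 = (-223*1/198 + 115/9)*140 + 453 = (-223/198 + 115*(1/9))*140 + 453 = (-223/198 + 115/9)*140 + 453 = (769/66)*140 + 453 = 53830/33 + 453 = 68779/33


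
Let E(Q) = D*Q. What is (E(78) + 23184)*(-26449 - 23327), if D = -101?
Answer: -761871456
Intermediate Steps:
E(Q) = -101*Q
(E(78) + 23184)*(-26449 - 23327) = (-101*78 + 23184)*(-26449 - 23327) = (-7878 + 23184)*(-49776) = 15306*(-49776) = -761871456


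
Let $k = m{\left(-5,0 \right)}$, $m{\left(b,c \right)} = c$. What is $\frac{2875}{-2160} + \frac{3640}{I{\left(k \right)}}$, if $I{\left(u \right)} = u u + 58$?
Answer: $\frac{769565}{12528} \approx 61.428$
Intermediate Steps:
$k = 0$
$I{\left(u \right)} = 58 + u^{2}$ ($I{\left(u \right)} = u^{2} + 58 = 58 + u^{2}$)
$\frac{2875}{-2160} + \frac{3640}{I{\left(k \right)}} = \frac{2875}{-2160} + \frac{3640}{58 + 0^{2}} = 2875 \left(- \frac{1}{2160}\right) + \frac{3640}{58 + 0} = - \frac{575}{432} + \frac{3640}{58} = - \frac{575}{432} + 3640 \cdot \frac{1}{58} = - \frac{575}{432} + \frac{1820}{29} = \frac{769565}{12528}$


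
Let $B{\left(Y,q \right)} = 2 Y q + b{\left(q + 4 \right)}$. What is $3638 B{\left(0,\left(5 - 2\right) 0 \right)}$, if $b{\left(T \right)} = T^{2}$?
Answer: $58208$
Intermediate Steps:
$B{\left(Y,q \right)} = \left(4 + q\right)^{2} + 2 Y q$ ($B{\left(Y,q \right)} = 2 Y q + \left(q + 4\right)^{2} = 2 Y q + \left(4 + q\right)^{2} = \left(4 + q\right)^{2} + 2 Y q$)
$3638 B{\left(0,\left(5 - 2\right) 0 \right)} = 3638 \left(\left(4 + \left(5 - 2\right) 0\right)^{2} + 2 \cdot 0 \left(5 - 2\right) 0\right) = 3638 \left(\left(4 + 3 \cdot 0\right)^{2} + 2 \cdot 0 \cdot 3 \cdot 0\right) = 3638 \left(\left(4 + 0\right)^{2} + 2 \cdot 0 \cdot 0\right) = 3638 \left(4^{2} + 0\right) = 3638 \left(16 + 0\right) = 3638 \cdot 16 = 58208$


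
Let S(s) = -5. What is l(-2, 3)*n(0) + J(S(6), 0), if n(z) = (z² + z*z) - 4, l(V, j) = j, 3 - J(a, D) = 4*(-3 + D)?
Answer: 3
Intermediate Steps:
J(a, D) = 15 - 4*D (J(a, D) = 3 - 4*(-3 + D) = 3 - (-12 + 4*D) = 3 + (12 - 4*D) = 15 - 4*D)
n(z) = -4 + 2*z² (n(z) = (z² + z²) - 4 = 2*z² - 4 = -4 + 2*z²)
l(-2, 3)*n(0) + J(S(6), 0) = 3*(-4 + 2*0²) + (15 - 4*0) = 3*(-4 + 2*0) + (15 + 0) = 3*(-4 + 0) + 15 = 3*(-4) + 15 = -12 + 15 = 3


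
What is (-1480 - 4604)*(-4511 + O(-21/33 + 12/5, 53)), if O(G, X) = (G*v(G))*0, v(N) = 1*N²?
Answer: 27444924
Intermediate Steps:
v(N) = N²
O(G, X) = 0 (O(G, X) = (G*G²)*0 = G³*0 = 0)
(-1480 - 4604)*(-4511 + O(-21/33 + 12/5, 53)) = (-1480 - 4604)*(-4511 + 0) = -6084*(-4511) = 27444924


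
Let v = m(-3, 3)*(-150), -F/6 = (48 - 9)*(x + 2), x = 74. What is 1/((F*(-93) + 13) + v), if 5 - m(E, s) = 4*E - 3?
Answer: 1/1650925 ≈ 6.0572e-7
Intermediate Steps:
F = -17784 (F = -6*(48 - 9)*(74 + 2) = -234*76 = -6*2964 = -17784)
m(E, s) = 8 - 4*E (m(E, s) = 5 - (4*E - 3) = 5 - (-3 + 4*E) = 5 + (3 - 4*E) = 8 - 4*E)
v = -3000 (v = (8 - 4*(-3))*(-150) = (8 + 12)*(-150) = 20*(-150) = -3000)
1/((F*(-93) + 13) + v) = 1/((-17784*(-93) + 13) - 3000) = 1/((1653912 + 13) - 3000) = 1/(1653925 - 3000) = 1/1650925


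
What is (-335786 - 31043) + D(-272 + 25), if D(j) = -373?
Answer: -367202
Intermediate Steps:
(-335786 - 31043) + D(-272 + 25) = (-335786 - 31043) - 373 = -366829 - 373 = -367202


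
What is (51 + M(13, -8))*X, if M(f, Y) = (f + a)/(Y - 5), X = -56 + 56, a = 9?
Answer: 0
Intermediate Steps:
X = 0
M(f, Y) = (9 + f)/(-5 + Y) (M(f, Y) = (f + 9)/(Y - 5) = (9 + f)/(-5 + Y))
(51 + M(13, -8))*X = (51 + (9 + 13)/(-5 - 8))*0 = (51 + 22/(-13))*0 = (51 - 1/13*22)*0 = (51 - 22/13)*0 = (641/13)*0 = 0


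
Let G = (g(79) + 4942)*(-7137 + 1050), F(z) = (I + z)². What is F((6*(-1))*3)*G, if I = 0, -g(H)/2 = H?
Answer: -9434947392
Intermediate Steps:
g(H) = -2*H
F(z) = z² (F(z) = (0 + z)² = z²)
G = -29120208 (G = (-2*79 + 4942)*(-7137 + 1050) = (-158 + 4942)*(-6087) = 4784*(-6087) = -29120208)
F((6*(-1))*3)*G = ((6*(-1))*3)²*(-29120208) = (-6*3)²*(-29120208) = (-18)²*(-29120208) = 324*(-29120208) = -9434947392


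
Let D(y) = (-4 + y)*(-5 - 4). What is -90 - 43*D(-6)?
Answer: -3960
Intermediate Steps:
D(y) = 36 - 9*y (D(y) = (-4 + y)*(-9) = 36 - 9*y)
-90 - 43*D(-6) = -90 - 43*(36 - 9*(-6)) = -90 - 43*(36 + 54) = -90 - 43*90 = -90 - 3870 = -3960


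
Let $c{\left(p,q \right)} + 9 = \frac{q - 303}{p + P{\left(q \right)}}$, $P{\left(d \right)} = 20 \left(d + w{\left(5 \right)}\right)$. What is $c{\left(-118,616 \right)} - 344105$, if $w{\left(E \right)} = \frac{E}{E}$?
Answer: $- \frac{4205760995}{12222} \approx -3.4411 \cdot 10^{5}$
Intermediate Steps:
$w{\left(E \right)} = 1$
$P{\left(d \right)} = 20 + 20 d$ ($P{\left(d \right)} = 20 \left(d + 1\right) = 20 \left(1 + d\right) = 20 + 20 d$)
$c{\left(p,q \right)} = -9 + \frac{-303 + q}{20 + p + 20 q}$ ($c{\left(p,q \right)} = -9 + \frac{q - 303}{p + \left(20 + 20 q\right)} = -9 + \frac{-303 + q}{20 + p + 20 q}$)
$c{\left(-118,616 \right)} - 344105 = \frac{-483 - 110264 - -1062}{20 - 118 + 20 \cdot 616} - 344105 = \frac{-483 - 110264 + 1062}{20 - 118 + 12320} - 344105 = \frac{1}{12222} \left(-109685\right) - 344105 = - \frac{109685}{12222} - 344105 = - \frac{4205760995}{12222}$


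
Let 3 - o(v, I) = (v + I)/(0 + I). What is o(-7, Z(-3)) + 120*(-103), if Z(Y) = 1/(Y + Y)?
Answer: -12400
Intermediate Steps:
Z(Y) = 1/(2*Y)
o(v, I) = 3 - (I + v)/I (o(v, I) = 3 - (v + I)/(0 + I) = 3 - (I + v)/I)
o(-7, Z(-3)) + 120*(-103) = (2 - 1*(-7)/(½)/(-3)) + 120*(-103) = (2 - 1*(-7)/(½)*(-⅓)) - 12360 = (2 - 1*(-7)/(-⅙)) - 12360 = (2 - 1*(-7)*(-6)) - 12360 = (2 - 42) - 12360 = -40 - 12360 = -12400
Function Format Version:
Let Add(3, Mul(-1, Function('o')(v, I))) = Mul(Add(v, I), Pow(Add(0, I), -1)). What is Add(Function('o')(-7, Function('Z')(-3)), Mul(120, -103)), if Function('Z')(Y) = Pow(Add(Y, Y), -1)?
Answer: -12400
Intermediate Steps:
Function('Z')(Y) = Mul(Rational(1, 2), Pow(Y, -1)) (Function('Z')(Y) = Pow(Mul(2, Y), -1) = Mul(Rational(1, 2), Pow(Y, -1)))
Function('o')(v, I) = Add(3, Mul(-1, Pow(I, -1), Add(I, v))) (Function('o')(v, I) = Add(3, Mul(-1, Mul(Add(v, I), Pow(Add(0, I), -1)))) = Add(3, Mul(-1, Mul(Add(I, v), Pow(I, -1)))) = Add(3, Mul(-1, Mul(Pow(I, -1), Add(I, v)))) = Add(3, Mul(-1, Pow(I, -1), Add(I, v))))
Add(Function('o')(-7, Function('Z')(-3)), Mul(120, -103)) = Add(Add(2, Mul(-1, -7, Pow(Mul(Rational(1, 2), Pow(-3, -1)), -1))), Mul(120, -103)) = Add(Add(2, Mul(-1, -7, Pow(Mul(Rational(1, 2), Rational(-1, 3)), -1))), -12360) = Add(Add(2, Mul(-1, -7, Pow(Rational(-1, 6), -1))), -12360) = Add(Add(2, Mul(-1, -7, -6)), -12360) = Add(Add(2, -42), -12360) = Add(-40, -12360) = -12400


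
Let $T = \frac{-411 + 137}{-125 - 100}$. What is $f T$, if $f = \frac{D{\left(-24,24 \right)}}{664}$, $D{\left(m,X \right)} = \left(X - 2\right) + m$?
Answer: $- \frac{137}{37350} \approx -0.003668$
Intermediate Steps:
$D{\left(m,X \right)} = -2 + X + m$ ($D{\left(m,X \right)} = \left(-2 + X\right) + m = -2 + X + m$)
$T = \frac{274}{225}$ ($T = - \frac{274}{-225} = \left(-274\right) \left(- \frac{1}{225}\right) = \frac{274}{225} \approx 1.2178$)
$f = - \frac{1}{332}$ ($f = \frac{-2 + 24 - 24}{664} = \left(-2\right) \frac{1}{664} = - \frac{1}{332} \approx -0.003012$)
$f T = \left(- \frac{1}{332}\right) \frac{274}{225} = - \frac{137}{37350}$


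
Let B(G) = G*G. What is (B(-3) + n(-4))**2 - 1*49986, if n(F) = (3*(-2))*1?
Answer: -49977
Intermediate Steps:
n(F) = -6 (n(F) = -6*1 = -6)
B(G) = G**2
(B(-3) + n(-4))**2 - 1*49986 = ((-3)**2 - 6)**2 - 1*49986 = (9 - 6)**2 - 49986 = 3**2 - 49986 = 9 - 49986 = -49977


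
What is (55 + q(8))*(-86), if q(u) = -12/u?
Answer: -4601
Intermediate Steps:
(55 + q(8))*(-86) = (55 - 12/8)*(-86) = (55 - 12*⅛)*(-86) = (55 - 3/2)*(-86) = (107/2)*(-86) = -4601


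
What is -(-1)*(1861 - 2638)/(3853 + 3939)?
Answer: -777/7792 ≈ -0.099718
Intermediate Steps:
-(-1)*(1861 - 2638)/(3853 + 3939) = -(-1)*(-777/7792) = -(-1)*(-777*1/7792) = -(-1)*(-777)/7792 = -1*777/7792 = -777/7792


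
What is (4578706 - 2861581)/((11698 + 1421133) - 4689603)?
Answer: -1717125/3256772 ≈ -0.52725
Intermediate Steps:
(4578706 - 2861581)/((11698 + 1421133) - 4689603) = 1717125/(1432831 - 4689603) = 1717125/(-3256772) = 1717125*(-1/3256772) = -1717125/3256772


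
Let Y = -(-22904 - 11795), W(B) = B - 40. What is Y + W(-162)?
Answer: 34497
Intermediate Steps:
W(B) = -40 + B
Y = 34699 (Y = -1*(-34699) = 34699)
Y + W(-162) = 34699 + (-40 - 162) = 34699 - 202 = 34497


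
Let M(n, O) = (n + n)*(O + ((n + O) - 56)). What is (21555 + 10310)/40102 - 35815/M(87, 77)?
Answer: -707791/2225661 ≈ -0.31801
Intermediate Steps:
M(n, O) = 2*n*(-56 + n + 2*O) (M(n, O) = (2*n)*(O + ((O + n) - 56)) = (2*n)*(O + (-56 + O + n)) = (2*n)*(-56 + n + 2*O) = 2*n*(-56 + n + 2*O))
(21555 + 10310)/40102 - 35815/M(87, 77) = (21555 + 10310)/40102 - 35815*1/(174*(-56 + 87 + 2*77)) = 31865*(1/40102) - 35815*1/(174*(-56 + 87 + 154)) = 31865/40102 - 35815/(2*87*185) = 31865/40102 - 35815/32190 = 31865/40102 - 35815*1/32190 = 31865/40102 - 247/222 = -707791/2225661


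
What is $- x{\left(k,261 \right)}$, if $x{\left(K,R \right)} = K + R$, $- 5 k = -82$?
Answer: $- \frac{1387}{5} \approx -277.4$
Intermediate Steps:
$k = \frac{82}{5}$ ($k = \left(- \frac{1}{5}\right) \left(-82\right) = \frac{82}{5} \approx 16.4$)
$- x{\left(k,261 \right)} = - (\frac{82}{5} + 261) = \left(-1\right) \frac{1387}{5} = - \frac{1387}{5}$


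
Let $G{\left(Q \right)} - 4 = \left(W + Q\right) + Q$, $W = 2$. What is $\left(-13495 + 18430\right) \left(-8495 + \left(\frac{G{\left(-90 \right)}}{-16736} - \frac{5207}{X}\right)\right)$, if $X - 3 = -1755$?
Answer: $- \frac{25600153699925}{610864} \approx -4.1908 \cdot 10^{7}$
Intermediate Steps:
$X = -1752$ ($X = 3 - 1755 = -1752$)
$G{\left(Q \right)} = 6 + 2 Q$ ($G{\left(Q \right)} = 4 + \left(\left(2 + Q\right) + Q\right) = 4 + \left(2 + 2 Q\right) = 6 + 2 Q$)
$\left(-13495 + 18430\right) \left(-8495 + \left(\frac{G{\left(-90 \right)}}{-16736} - \frac{5207}{X}\right)\right) = \left(-13495 + 18430\right) \left(-8495 + \left(\frac{6 + 2 \left(-90\right)}{-16736} - \frac{5207}{-1752}\right)\right) = 4935 \left(-8495 + \left(\left(6 - 180\right) \left(- \frac{1}{16736}\right) - - \frac{5207}{1752}\right)\right) = 4935 \left(-8495 + \left(\left(-174\right) \left(- \frac{1}{16736}\right) + \frac{5207}{1752}\right)\right) = 4935 \left(-8495 + \left(\frac{87}{8368} + \frac{5207}{1752}\right)\right) = 4935 \left(-8495 + \frac{5465575}{1832592}\right) = 4935 \left(- \frac{15562403465}{1832592}\right) = - \frac{25600153699925}{610864}$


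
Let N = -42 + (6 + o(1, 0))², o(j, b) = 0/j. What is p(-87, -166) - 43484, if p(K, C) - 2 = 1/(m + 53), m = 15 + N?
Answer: -2695883/62 ≈ -43482.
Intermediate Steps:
o(j, b) = 0
N = -6 (N = -42 + (6 + 0)² = -42 + 6² = -42 + 36 = -6)
m = 9 (m = 15 - 6 = 9)
p(K, C) = 125/62 (p(K, C) = 2 + 1/(9 + 53) = 2 + 1/62 = 125/62)
p(-87, -166) - 43484 = 125/62 - 43484 = -2695883/62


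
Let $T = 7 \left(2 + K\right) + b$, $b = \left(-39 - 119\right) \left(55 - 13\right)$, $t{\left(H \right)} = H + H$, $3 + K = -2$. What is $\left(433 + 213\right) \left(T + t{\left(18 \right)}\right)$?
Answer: $-4277166$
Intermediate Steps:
$K = -5$ ($K = -3 - 2 = -5$)
$t{\left(H \right)} = 2 H$
$b = -6636$ ($b = \left(-158\right) 42 = -6636$)
$T = -6657$ ($T = 7 \left(2 - 5\right) - 6636 = 7 \left(-3\right) - 6636 = -21 - 6636 = -6657$)
$\left(433 + 213\right) \left(T + t{\left(18 \right)}\right) = \left(433 + 213\right) \left(-6657 + 2 \cdot 18\right) = 646 \left(-6657 + 36\right) = 646 \left(-6621\right) = -4277166$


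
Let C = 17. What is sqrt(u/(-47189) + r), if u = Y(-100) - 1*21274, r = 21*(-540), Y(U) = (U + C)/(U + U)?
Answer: I*sqrt(10100371054774974)/943780 ≈ 106.49*I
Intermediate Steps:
Y(U) = (17 + U)/(2*U) (Y(U) = (U + 17)/(U + U) = (17 + U)/((2*U)) = (17 + U)*(1/(2*U)) = (17 + U)/(2*U))
r = -11340
u = -4254717/200 (u = (1/2)*(17 - 100)/(-100) - 1*21274 = (1/2)*(-1/100)*(-83) - 21274 = 83/200 - 21274 = -4254717/200 ≈ -21274.)
sqrt(u/(-47189) + r) = sqrt(-4254717/200/(-47189) - 11340) = sqrt(-4254717/200*(-1/47189) - 11340) = sqrt(4254717/9437800 - 11340) = sqrt(-107020397283/9437800) = I*sqrt(10100371054774974)/943780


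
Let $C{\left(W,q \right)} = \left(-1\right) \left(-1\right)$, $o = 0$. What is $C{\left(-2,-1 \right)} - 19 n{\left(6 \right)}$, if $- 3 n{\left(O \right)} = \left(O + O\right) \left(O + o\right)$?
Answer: $457$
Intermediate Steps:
$C{\left(W,q \right)} = 1$
$n{\left(O \right)} = - \frac{2 O^{2}}{3}$ ($n{\left(O \right)} = - \frac{\left(O + O\right) \left(O + 0\right)}{3} = - \frac{2 O O}{3} = - \frac{2 O^{2}}{3}$)
$C{\left(-2,-1 \right)} - 19 n{\left(6 \right)} = 1 - 19 \left(- \frac{2 \cdot 6^{2}}{3}\right) = 1 - 19 \left(\left(- \frac{2}{3}\right) 36\right) = 1 - -456 = 1 + 456 = 457$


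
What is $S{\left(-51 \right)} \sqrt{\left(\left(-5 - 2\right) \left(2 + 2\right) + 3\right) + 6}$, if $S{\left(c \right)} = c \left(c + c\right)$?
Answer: $5202 i \sqrt{19} \approx 22675.0 i$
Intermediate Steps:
$S{\left(c \right)} = 2 c^{2}$ ($S{\left(c \right)} = c 2 c = 2 c^{2}$)
$S{\left(-51 \right)} \sqrt{\left(\left(-5 - 2\right) \left(2 + 2\right) + 3\right) + 6} = 2 \left(-51\right)^{2} \sqrt{\left(\left(-5 - 2\right) \left(2 + 2\right) + 3\right) + 6} = 2 \cdot 2601 \sqrt{\left(\left(-7\right) 4 + 3\right) + 6} = 5202 \sqrt{\left(-28 + 3\right) + 6} = 5202 \sqrt{-25 + 6} = 5202 \sqrt{-19} = 5202 i \sqrt{19}$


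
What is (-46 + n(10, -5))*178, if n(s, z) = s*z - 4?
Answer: -17800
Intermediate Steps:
n(s, z) = -4 + s*z
(-46 + n(10, -5))*178 = (-46 + (-4 + 10*(-5)))*178 = (-46 + (-4 - 50))*178 = (-46 - 54)*178 = -100*178 = -17800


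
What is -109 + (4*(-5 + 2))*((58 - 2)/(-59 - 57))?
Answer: -2993/29 ≈ -103.21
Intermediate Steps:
-109 + (4*(-5 + 2))*((58 - 2)/(-59 - 57)) = -109 + (4*(-3))*(56/(-116)) = -109 - 672*(-1)/116 = -109 - 12*(-14/29) = -109 + 168/29 = -2993/29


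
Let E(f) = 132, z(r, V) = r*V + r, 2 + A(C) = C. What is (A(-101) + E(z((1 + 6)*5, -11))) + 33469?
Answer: 33498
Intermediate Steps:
A(C) = -2 + C
z(r, V) = r + V*r (z(r, V) = V*r + r = r + V*r)
(A(-101) + E(z((1 + 6)*5, -11))) + 33469 = ((-2 - 101) + 132) + 33469 = (-103 + 132) + 33469 = 29 + 33469 = 33498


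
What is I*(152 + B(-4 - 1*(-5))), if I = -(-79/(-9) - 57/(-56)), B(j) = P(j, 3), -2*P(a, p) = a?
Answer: -498637/336 ≈ -1484.0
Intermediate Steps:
P(a, p) = -a/2
B(j) = -j/2
I = -4937/504 (I = -(-79*(-1/9) - 57*(-1/56)) = -(79/9 + 57/56) = -1*4937/504 = -4937/504 ≈ -9.7956)
I*(152 + B(-4 - 1*(-5))) = -4937*(152 - (-4 - 1*(-5))/2)/504 = -4937*(152 - (-4 + 5)/2)/504 = -4937*(152 - 1/2*1)/504 = -4937*(152 - 1/2)/504 = -4937/504*303/2 = -498637/336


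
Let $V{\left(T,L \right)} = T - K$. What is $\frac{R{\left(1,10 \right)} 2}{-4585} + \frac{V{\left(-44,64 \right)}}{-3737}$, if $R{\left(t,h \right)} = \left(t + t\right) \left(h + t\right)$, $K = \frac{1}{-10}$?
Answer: $\frac{73707}{34268290} \approx 0.0021509$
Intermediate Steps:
$K = - \frac{1}{10} \approx -0.1$
$V{\left(T,L \right)} = \frac{1}{10} + T$ ($V{\left(T,L \right)} = T - - \frac{1}{10} = T + \frac{1}{10} = \frac{1}{10} + T$)
$R{\left(t,h \right)} = 2 t \left(h + t\right)$
$\frac{R{\left(1,10 \right)} 2}{-4585} + \frac{V{\left(-44,64 \right)}}{-3737} = \frac{2 \cdot 1 \left(10 + 1\right) 2}{-4585} + \frac{\frac{1}{10} - 44}{-3737} = 2 \cdot 1 \cdot 11 \cdot 2 \left(- \frac{1}{4585}\right) - - \frac{439}{37370} = 22 \cdot 2 \left(- \frac{1}{4585}\right) + \frac{439}{37370} = 44 \left(- \frac{1}{4585}\right) + \frac{439}{37370} = - \frac{44}{4585} + \frac{439}{37370} = \frac{73707}{34268290}$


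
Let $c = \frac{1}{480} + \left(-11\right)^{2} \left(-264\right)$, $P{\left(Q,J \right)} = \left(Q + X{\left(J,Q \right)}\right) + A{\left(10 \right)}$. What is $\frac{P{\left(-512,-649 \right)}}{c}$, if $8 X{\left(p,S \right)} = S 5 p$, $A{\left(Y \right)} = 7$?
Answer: $- \frac{99444000}{15333119} \approx -6.4856$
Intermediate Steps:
$X{\left(p,S \right)} = \frac{5 S p}{8}$ ($X{\left(p,S \right)} = \frac{S 5 p}{8} = \frac{5 S p}{8}$)
$P{\left(Q,J \right)} = 7 + Q + \frac{5 J Q}{8}$ ($P{\left(Q,J \right)} = \left(Q + \frac{5 Q J}{8}\right) + 7 = \left(Q + \frac{5 J Q}{8}\right) + 7 = 7 + Q + \frac{5 J Q}{8}$)
$c = - \frac{15333119}{480}$ ($c = \frac{1}{480} + 121 \left(-264\right) = \frac{1}{480} - 31944 = - \frac{15333119}{480} \approx -31944.0$)
$\frac{P{\left(-512,-649 \right)}}{c} = \frac{7 - 512 + \frac{5}{8} \left(-649\right) \left(-512\right)}{- \frac{15333119}{480}} = \left(7 - 512 + 207680\right) \left(- \frac{480}{15333119}\right) = 207175 \left(- \frac{480}{15333119}\right) = - \frac{99444000}{15333119}$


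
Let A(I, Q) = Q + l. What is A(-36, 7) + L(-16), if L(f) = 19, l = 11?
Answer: 37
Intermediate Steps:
A(I, Q) = 11 + Q (A(I, Q) = Q + 11 = 11 + Q)
A(-36, 7) + L(-16) = (11 + 7) + 19 = 18 + 19 = 37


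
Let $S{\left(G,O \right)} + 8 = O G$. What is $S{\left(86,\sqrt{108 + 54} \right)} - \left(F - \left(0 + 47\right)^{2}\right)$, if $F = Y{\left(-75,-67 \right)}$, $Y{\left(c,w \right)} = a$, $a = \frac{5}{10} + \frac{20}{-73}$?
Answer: $\frac{321313}{146} + 774 \sqrt{2} \approx 3295.4$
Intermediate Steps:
$S{\left(G,O \right)} = -8 + G O$ ($S{\left(G,O \right)} = -8 + O G = -8 + G O$)
$a = \frac{33}{146}$ ($a = 5 \cdot \frac{1}{10} + 20 \left(- \frac{1}{73}\right) = \frac{1}{2} - \frac{20}{73} = \frac{33}{146} \approx 0.22603$)
$Y{\left(c,w \right)} = \frac{33}{146}$
$F = \frac{33}{146} \approx 0.22603$
$S{\left(86,\sqrt{108 + 54} \right)} - \left(F - \left(0 + 47\right)^{2}\right) = \left(-8 + 86 \sqrt{108 + 54}\right) + \left(\left(0 + 47\right)^{2} - \frac{33}{146}\right) = \left(-8 + 86 \sqrt{162}\right) - \left(\frac{33}{146} - 47^{2}\right) = \left(-8 + 86 \cdot 9 \sqrt{2}\right) + \left(2209 - \frac{33}{146}\right) = \left(-8 + 774 \sqrt{2}\right) + \frac{322481}{146} = \frac{321313}{146} + 774 \sqrt{2}$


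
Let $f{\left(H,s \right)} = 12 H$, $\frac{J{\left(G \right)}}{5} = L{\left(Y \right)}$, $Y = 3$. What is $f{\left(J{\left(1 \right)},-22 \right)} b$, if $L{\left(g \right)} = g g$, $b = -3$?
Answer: $-1620$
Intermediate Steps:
$L{\left(g \right)} = g^{2}$
$J{\left(G \right)} = 45$ ($J{\left(G \right)} = 5 \cdot 3^{2} = 5 \cdot 9 = 45$)
$f{\left(J{\left(1 \right)},-22 \right)} b = 12 \cdot 45 \left(-3\right) = 540 \left(-3\right) = -1620$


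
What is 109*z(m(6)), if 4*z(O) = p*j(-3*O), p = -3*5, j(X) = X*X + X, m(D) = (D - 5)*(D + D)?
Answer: -515025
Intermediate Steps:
m(D) = 2*D*(-5 + D) (m(D) = (-5 + D)*(2*D) = 2*D*(-5 + D))
j(X) = X + X² (j(X) = X² + X = X + X²)
p = -15
z(O) = 45*O*(1 - 3*O)/4 (z(O) = (-15*(-3*O)*(1 - 3*O))/4 = (-(-45)*O*(1 - 3*O))/4 = (45*O*(1 - 3*O))/4 = 45*O*(1 - 3*O)/4)
109*z(m(6)) = 109*(45*(2*6*(-5 + 6))*(1 - 6*6*(-5 + 6))/4) = 109*(45*(2*6*1)*(1 - 6*6)/4) = 109*((45/4)*12*(1 - 3*12)) = 109*((45/4)*12*(1 - 36)) = 109*((45/4)*12*(-35)) = 109*(-4725) = -515025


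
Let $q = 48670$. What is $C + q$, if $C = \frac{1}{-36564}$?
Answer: $\frac{1779569879}{36564} \approx 48670.0$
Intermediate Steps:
$C = - \frac{1}{36564} \approx -2.7349 \cdot 10^{-5}$
$C + q = - \frac{1}{36564} + 48670 = \frac{1779569879}{36564}$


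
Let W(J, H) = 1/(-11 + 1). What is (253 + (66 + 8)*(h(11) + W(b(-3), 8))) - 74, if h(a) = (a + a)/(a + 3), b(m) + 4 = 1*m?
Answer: 10076/35 ≈ 287.89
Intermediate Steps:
b(m) = -4 + m (b(m) = -4 + 1*m = -4 + m)
W(J, H) = -1/10 (W(J, H) = 1/(-10) = -1/10)
h(a) = 2*a/(3 + a) (h(a) = (2*a)/(3 + a) = 2*a/(3 + a))
(253 + (66 + 8)*(h(11) + W(b(-3), 8))) - 74 = (253 + (66 + 8)*(2*11/(3 + 11) - 1/10)) - 74 = (253 + 74*(2*11/14 - 1/10)) - 74 = (253 + 74*(2*11*(1/14) - 1/10)) - 74 = (253 + 74*(11/7 - 1/10)) - 74 = (253 + 74*(103/70)) - 74 = (253 + 3811/35) - 74 = 12666/35 - 74 = 10076/35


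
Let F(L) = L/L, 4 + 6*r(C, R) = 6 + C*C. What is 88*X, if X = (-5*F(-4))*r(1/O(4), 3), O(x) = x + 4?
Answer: -2365/16 ≈ -147.81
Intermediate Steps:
O(x) = 4 + x
r(C, R) = ⅓ + C²/6 (r(C, R) = -⅔ + (6 + C*C)/6 = -⅔ + (6 + C²)/6 = -⅔ + (1 + C²/6) = ⅓ + C²/6)
F(L) = 1
X = -215/128 (X = (-5*1)*(⅓ + (1/(4 + 4))²/6) = -5*(⅓ + (1/8)²/6) = -5*(⅓ + (⅛)²/6) = -5*(⅓ + (⅙)*(1/64)) = -5*(⅓ + 1/384) = -5*43/128 = -215/128 ≈ -1.6797)
88*X = 88*(-215/128) = -2365/16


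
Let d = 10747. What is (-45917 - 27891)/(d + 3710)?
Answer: -73808/14457 ≈ -5.1053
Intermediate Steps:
(-45917 - 27891)/(d + 3710) = (-45917 - 27891)/(10747 + 3710) = -73808/14457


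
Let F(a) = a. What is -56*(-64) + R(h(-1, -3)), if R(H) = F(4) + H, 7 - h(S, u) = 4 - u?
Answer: 3588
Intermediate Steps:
h(S, u) = 3 + u (h(S, u) = 7 - (4 - u) = 7 + (-4 + u) = 3 + u)
R(H) = 4 + H
-56*(-64) + R(h(-1, -3)) = -56*(-64) + (4 + (3 - 3)) = 3584 + (4 + 0) = 3584 + 4 = 3588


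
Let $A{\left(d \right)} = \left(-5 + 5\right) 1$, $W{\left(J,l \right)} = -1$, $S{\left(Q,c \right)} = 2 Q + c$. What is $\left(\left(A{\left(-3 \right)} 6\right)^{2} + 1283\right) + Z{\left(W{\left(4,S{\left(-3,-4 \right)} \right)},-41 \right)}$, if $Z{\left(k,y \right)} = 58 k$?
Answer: $1225$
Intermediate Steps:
$S{\left(Q,c \right)} = c + 2 Q$
$A{\left(d \right)} = 0$ ($A{\left(d \right)} = 0 \cdot 1 = 0$)
$\left(\left(A{\left(-3 \right)} 6\right)^{2} + 1283\right) + Z{\left(W{\left(4,S{\left(-3,-4 \right)} \right)},-41 \right)} = \left(\left(0 \cdot 6\right)^{2} + 1283\right) + 58 \left(-1\right) = \left(0^{2} + 1283\right) - 58 = \left(0 + 1283\right) - 58 = 1283 - 58 = 1225$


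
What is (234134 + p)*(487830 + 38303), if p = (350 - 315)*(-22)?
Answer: 122780501412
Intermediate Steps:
p = -770 (p = 35*(-22) = -770)
(234134 + p)*(487830 + 38303) = (234134 - 770)*(487830 + 38303) = 233364*526133 = 122780501412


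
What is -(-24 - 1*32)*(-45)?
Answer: -2520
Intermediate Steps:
-(-24 - 1*32)*(-45) = -(-24 - 32)*(-45) = -1*(-56)*(-45) = 56*(-45) = -2520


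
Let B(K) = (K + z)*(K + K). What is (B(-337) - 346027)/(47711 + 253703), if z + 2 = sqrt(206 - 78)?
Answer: -117541/301414 - 2696*sqrt(2)/150707 ≈ -0.41526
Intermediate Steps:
z = -2 + 8*sqrt(2) (z = -2 + sqrt(206 - 78) = -2 + sqrt(128) = -2 + 8*sqrt(2) ≈ 9.3137)
B(K) = 2*K*(-2 + K + 8*sqrt(2)) (B(K) = (K + (-2 + 8*sqrt(2)))*(K + K) = (-2 + K + 8*sqrt(2))*(2*K) = 2*K*(-2 + K + 8*sqrt(2)))
(B(-337) - 346027)/(47711 + 253703) = (2*(-337)*(-2 - 337 + 8*sqrt(2)) - 346027)/(47711 + 253703) = (2*(-337)*(-339 + 8*sqrt(2)) - 346027)/301414 = ((228486 - 5392*sqrt(2)) - 346027)*(1/301414) = (-117541 - 5392*sqrt(2))*(1/301414) = -117541/301414 - 2696*sqrt(2)/150707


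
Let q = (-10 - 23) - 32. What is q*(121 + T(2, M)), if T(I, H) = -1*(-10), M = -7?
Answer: -8515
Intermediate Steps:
T(I, H) = 10
q = -65 (q = -33 - 32 = -65)
q*(121 + T(2, M)) = -65*(121 + 10) = -65*131 = -8515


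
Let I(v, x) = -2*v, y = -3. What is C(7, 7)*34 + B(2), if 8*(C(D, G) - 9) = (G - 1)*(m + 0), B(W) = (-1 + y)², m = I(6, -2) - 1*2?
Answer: -35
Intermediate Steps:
m = -14 (m = -2*6 - 1*2 = -12 - 2 = -14)
B(W) = 16 (B(W) = (-1 - 3)² = (-4)² = 16)
C(D, G) = 43/4 - 7*G/4 (C(D, G) = 9 + ((G - 1)*(-14 + 0))/8 = 9 + ((-1 + G)*(-14))/8 = 9 + (14 - 14*G)/8 = 9 + (7/4 - 7*G/4) = 43/4 - 7*G/4)
C(7, 7)*34 + B(2) = (43/4 - 7/4*7)*34 + 16 = (43/4 - 49/4)*34 + 16 = -3/2*34 + 16 = -51 + 16 = -35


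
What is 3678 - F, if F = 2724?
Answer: 954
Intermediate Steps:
3678 - F = 3678 - 1*2724 = 3678 - 2724 = 954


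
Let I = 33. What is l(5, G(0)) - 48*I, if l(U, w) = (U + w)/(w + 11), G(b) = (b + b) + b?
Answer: -17419/11 ≈ -1583.5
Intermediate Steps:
G(b) = 3*b (G(b) = 2*b + b = 3*b)
l(U, w) = (U + w)/(11 + w)
l(5, G(0)) - 48*I = (5 + 3*0)/(11 + 3*0) - 48*33 = (5 + 0)/(11 + 0) - 1584 = 5/11 - 1584 = -17419/11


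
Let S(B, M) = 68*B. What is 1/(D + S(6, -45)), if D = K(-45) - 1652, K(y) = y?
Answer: -1/1289 ≈ -0.00077580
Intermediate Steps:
D = -1697 (D = -45 - 1652 = -1697)
1/(D + S(6, -45)) = 1/(-1697 + 68*6) = 1/(-1697 + 408) = 1/(-1289) = -1/1289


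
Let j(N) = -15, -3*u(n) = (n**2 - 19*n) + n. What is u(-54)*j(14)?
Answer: 19440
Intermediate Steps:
u(n) = 6*n - n**2/3 (u(n) = -((n**2 - 19*n) + n)/3 = -(n**2 - 18*n)/3 = 6*n - n**2/3)
u(-54)*j(14) = ((1/3)*(-54)*(18 - 1*(-54)))*(-15) = ((1/3)*(-54)*(18 + 54))*(-15) = ((1/3)*(-54)*72)*(-15) = -1296*(-15) = 19440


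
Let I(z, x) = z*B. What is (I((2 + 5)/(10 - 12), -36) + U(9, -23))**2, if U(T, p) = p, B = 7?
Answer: 9025/4 ≈ 2256.3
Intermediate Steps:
I(z, x) = 7*z (I(z, x) = z*7 = 7*z)
(I((2 + 5)/(10 - 12), -36) + U(9, -23))**2 = (7*((2 + 5)/(10 - 12)) - 23)**2 = (7*(7/(-2)) - 23)**2 = (7*(7*(-1/2)) - 23)**2 = (7*(-7/2) - 23)**2 = (-49/2 - 23)**2 = (-95/2)**2 = 9025/4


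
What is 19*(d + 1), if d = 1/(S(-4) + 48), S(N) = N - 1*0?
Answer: 855/44 ≈ 19.432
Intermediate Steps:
S(N) = N (S(N) = N + 0 = N)
d = 1/44 (d = 1/(-4 + 48) = 1/44 ≈ 0.022727)
19*(d + 1) = 19*(1/44 + 1) = 19*(45/44) = 855/44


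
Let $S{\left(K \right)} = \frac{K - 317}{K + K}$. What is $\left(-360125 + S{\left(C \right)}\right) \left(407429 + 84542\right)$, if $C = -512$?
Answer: $- \frac{181422753884041}{1024} \approx -1.7717 \cdot 10^{11}$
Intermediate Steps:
$S{\left(K \right)} = \frac{-317 + K}{2 K}$
$\left(-360125 + S{\left(C \right)}\right) \left(407429 + 84542\right) = \left(-360125 + \frac{-317 - 512}{2 \left(-512\right)}\right) \left(407429 + 84542\right) = \left(-360125 + \frac{1}{2} \left(- \frac{1}{512}\right) \left(-829\right)\right) 491971 = \left(-360125 + \frac{829}{1024}\right) 491971 = \left(- \frac{368767171}{1024}\right) 491971 = - \frac{181422753884041}{1024}$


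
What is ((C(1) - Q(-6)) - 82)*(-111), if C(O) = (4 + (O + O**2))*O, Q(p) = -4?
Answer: 7992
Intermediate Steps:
C(O) = O*(4 + O + O**2) (C(O) = (4 + O + O**2)*O = O*(4 + O + O**2))
((C(1) - Q(-6)) - 82)*(-111) = ((1*(4 + 1 + 1**2) - 1*(-4)) - 82)*(-111) = ((1*(4 + 1 + 1) + 4) - 82)*(-111) = ((1*6 + 4) - 82)*(-111) = ((6 + 4) - 82)*(-111) = (10 - 82)*(-111) = -72*(-111) = 7992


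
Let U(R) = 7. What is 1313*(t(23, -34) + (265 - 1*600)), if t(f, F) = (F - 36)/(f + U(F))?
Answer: -1328756/3 ≈ -4.4292e+5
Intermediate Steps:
t(f, F) = (-36 + F)/(7 + f) (t(f, F) = (F - 36)/(f + 7) = (-36 + F)/(7 + f))
1313*(t(23, -34) + (265 - 1*600)) = 1313*((-36 - 34)/(7 + 23) + (265 - 1*600)) = 1313*(-70/30 + (265 - 600)) = 1313*((1/30)*(-70) - 335) = 1313*(-7/3 - 335) = 1313*(-1012/3) = -1328756/3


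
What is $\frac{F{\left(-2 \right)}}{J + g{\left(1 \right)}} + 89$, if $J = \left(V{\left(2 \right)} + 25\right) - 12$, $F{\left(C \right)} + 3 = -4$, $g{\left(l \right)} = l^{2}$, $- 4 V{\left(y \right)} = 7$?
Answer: $\frac{619}{7} \approx 88.429$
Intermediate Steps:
$V{\left(y \right)} = - \frac{7}{4}$ ($V{\left(y \right)} = \left(- \frac{1}{4}\right) 7 = - \frac{7}{4}$)
$F{\left(C \right)} = -7$ ($F{\left(C \right)} = -3 - 4 = -7$)
$J = \frac{45}{4}$ ($J = \left(- \frac{7}{4} + 25\right) - 12 = \frac{93}{4} - 12 = \frac{45}{4} \approx 11.25$)
$\frac{F{\left(-2 \right)}}{J + g{\left(1 \right)}} + 89 = - \frac{7}{\frac{45}{4} + 1^{2}} + 89 = - \frac{7}{\frac{45}{4} + 1} + 89 = - \frac{7}{\frac{49}{4}} + 89 = \left(-7\right) \frac{4}{49} + 89 = - \frac{4}{7} + 89 = \frac{619}{7}$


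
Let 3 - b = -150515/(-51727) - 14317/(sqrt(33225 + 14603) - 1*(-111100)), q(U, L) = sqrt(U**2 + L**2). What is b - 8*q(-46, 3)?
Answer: 3178889277033/14510789765251 - 40*sqrt(85) - 14317*sqrt(11957)/6171581086 ≈ -368.56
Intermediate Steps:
q(U, L) = sqrt(L**2 + U**2)
b = 4666/51727 + 14317/(111100 + 2*sqrt(11957)) (b = 3 - (-150515/(-51727) - 14317/(sqrt(33225 + 14603) - 1*(-111100))) = 3 - (-150515*(-1/51727) - 14317/(sqrt(47828) + 111100)) = 3 - (150515/51727 - 14317/(2*sqrt(11957) + 111100)) = 3 - (150515/51727 - 14317/(111100 + 2*sqrt(11957))) = 3 + (-150515/51727 + 14317/(111100 + 2*sqrt(11957))) = 4666/51727 + 14317/(111100 + 2*sqrt(11957)) ≈ 0.21882)
b - 8*q(-46, 3) = (3178889277033/14510789765251 - 14317*sqrt(11957)/6171581086) - 8*sqrt(3**2 + (-46)**2) = (3178889277033/14510789765251 - 14317*sqrt(11957)/6171581086) - 8*sqrt(9 + 2116) = (3178889277033/14510789765251 - 14317*sqrt(11957)/6171581086) - 8*sqrt(2125) = (3178889277033/14510789765251 - 14317*sqrt(11957)/6171581086) - 8*5*sqrt(85) = (3178889277033/14510789765251 - 14317*sqrt(11957)/6171581086) - 40*sqrt(85) = 3178889277033/14510789765251 - 40*sqrt(85) - 14317*sqrt(11957)/6171581086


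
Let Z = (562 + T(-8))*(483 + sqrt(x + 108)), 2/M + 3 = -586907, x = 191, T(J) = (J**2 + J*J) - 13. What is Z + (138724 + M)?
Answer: 136666395324/293455 + 677*sqrt(299) ≈ 4.7742e+5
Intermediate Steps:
T(J) = -13 + 2*J**2 (T(J) = (J**2 + J**2) - 13 = 2*J**2 - 13 = -13 + 2*J**2)
M = -1/293455 (M = 2/(-3 - 586907) = 2/(-586910) = 2*(-1/586910) = -1/293455 ≈ -3.4077e-6)
Z = 326991 + 677*sqrt(299) (Z = (562 + (-13 + 2*(-8)**2))*(483 + sqrt(191 + 108)) = (562 + (-13 + 2*64))*(483 + sqrt(299)) = (562 + (-13 + 128))*(483 + sqrt(299)) = (562 + 115)*(483 + sqrt(299)) = 677*(483 + sqrt(299)) = 326991 + 677*sqrt(299) ≈ 3.3870e+5)
Z + (138724 + M) = (326991 + 677*sqrt(299)) + (138724 - 1/293455) = (326991 + 677*sqrt(299)) + 40709251419/293455 = 136666395324/293455 + 677*sqrt(299)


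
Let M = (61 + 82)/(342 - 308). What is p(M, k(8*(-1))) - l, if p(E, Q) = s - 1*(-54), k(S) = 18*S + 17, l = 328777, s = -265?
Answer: -328988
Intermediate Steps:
k(S) = 17 + 18*S
M = 143/34 ≈ 4.2059
p(E, Q) = -211 (p(E, Q) = -265 - 1*(-54) = -265 + 54 = -211)
p(M, k(8*(-1))) - l = -211 - 1*328777 = -211 - 328777 = -328988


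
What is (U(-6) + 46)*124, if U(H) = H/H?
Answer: 5828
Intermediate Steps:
U(H) = 1
(U(-6) + 46)*124 = (1 + 46)*124 = 47*124 = 5828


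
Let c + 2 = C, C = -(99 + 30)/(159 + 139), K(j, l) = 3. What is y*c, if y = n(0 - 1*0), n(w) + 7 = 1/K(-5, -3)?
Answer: 7250/447 ≈ 16.219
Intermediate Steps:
n(w) = -20/3 (n(w) = -7 + 1/3 = -7 + ⅓ = -20/3)
y = -20/3 ≈ -6.6667
C = -129/298 ≈ -0.43289
c = -725/298 (c = -2 - 129/298 = -725/298 ≈ -2.4329)
y*c = -20/3*(-725/298) = 7250/447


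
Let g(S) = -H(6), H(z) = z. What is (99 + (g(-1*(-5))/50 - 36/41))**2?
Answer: 10090604304/1050625 ≈ 9604.4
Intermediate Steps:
g(S) = -6 (g(S) = -1*6 = -6)
(99 + (g(-1*(-5))/50 - 36/41))**2 = (99 + (-6/50 - 36/41))**2 = (99 + (-6*1/50 - 36*1/41))**2 = (99 + (-3/25 - 36/41))**2 = (99 - 1023/1025)**2 = (100452/1025)**2 = 10090604304/1050625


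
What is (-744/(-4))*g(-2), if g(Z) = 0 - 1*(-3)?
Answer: 558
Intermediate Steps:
g(Z) = 3 (g(Z) = 0 + 3 = 3)
(-744/(-4))*g(-2) = -744/(-4)*3 = -744*(-1)/4*3 = -31*(-6)*3 = 186*3 = 558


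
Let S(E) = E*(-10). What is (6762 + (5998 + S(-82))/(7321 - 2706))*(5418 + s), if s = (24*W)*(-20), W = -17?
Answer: 423816196944/4615 ≈ 9.1834e+7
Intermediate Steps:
S(E) = -10*E
s = 8160 (s = (24*(-17))*(-20) = -408*(-20) = 8160)
(6762 + (5998 + S(-82))/(7321 - 2706))*(5418 + s) = (6762 + (5998 - 10*(-82))/(7321 - 2706))*(5418 + 8160) = (6762 + (5998 + 820)/4615)*13578 = (6762 + 6818*(1/4615))*13578 = (6762 + 6818/4615)*13578 = (31213448/4615)*13578 = 423816196944/4615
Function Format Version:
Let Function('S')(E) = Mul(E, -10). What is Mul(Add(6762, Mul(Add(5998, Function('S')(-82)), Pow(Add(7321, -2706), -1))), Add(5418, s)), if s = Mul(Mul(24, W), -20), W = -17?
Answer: Rational(423816196944, 4615) ≈ 9.1834e+7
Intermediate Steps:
Function('S')(E) = Mul(-10, E)
s = 8160 (s = Mul(Mul(24, -17), -20) = Mul(-408, -20) = 8160)
Mul(Add(6762, Mul(Add(5998, Function('S')(-82)), Pow(Add(7321, -2706), -1))), Add(5418, s)) = Mul(Add(6762, Mul(Add(5998, Mul(-10, -82)), Pow(Add(7321, -2706), -1))), Add(5418, 8160)) = Mul(Add(6762, Mul(Add(5998, 820), Pow(4615, -1))), 13578) = Mul(Add(6762, Mul(6818, Rational(1, 4615))), 13578) = Mul(Add(6762, Rational(6818, 4615)), 13578) = Mul(Rational(31213448, 4615), 13578) = Rational(423816196944, 4615)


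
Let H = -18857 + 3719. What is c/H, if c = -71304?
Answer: 11884/2523 ≈ 4.7103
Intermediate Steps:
H = -15138
c/H = -71304/(-15138) = -71304*(-1/15138) = 11884/2523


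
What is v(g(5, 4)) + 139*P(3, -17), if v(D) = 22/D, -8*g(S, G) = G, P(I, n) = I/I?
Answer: 95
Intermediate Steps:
P(I, n) = 1
g(S, G) = -G/8
v(g(5, 4)) + 139*P(3, -17) = 22/((-⅛*4)) + 139*1 = 22/(-½) + 139 = 22*(-2) + 139 = -44 + 139 = 95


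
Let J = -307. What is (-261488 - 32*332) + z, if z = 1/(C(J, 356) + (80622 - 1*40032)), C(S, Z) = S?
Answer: -10961487695/40283 ≈ -2.7211e+5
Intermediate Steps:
z = 1/40283 (z = 1/(-307 + (80622 - 1*40032)) = 1/(-307 + (80622 - 40032)) = 1/(-307 + 40590) = 1/40283 ≈ 2.4824e-5)
(-261488 - 32*332) + z = (-261488 - 32*332) + 1/40283 = (-261488 - 10624) + 1/40283 = -272112 + 1/40283 = -10961487695/40283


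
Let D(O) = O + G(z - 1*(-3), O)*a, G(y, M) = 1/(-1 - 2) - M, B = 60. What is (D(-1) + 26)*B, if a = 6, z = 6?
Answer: 1740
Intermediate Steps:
G(y, M) = -⅓ - M (G(y, M) = 1/(-3) - M = -⅓ - M)
D(O) = -2 - 5*O (D(O) = O + (-⅓ - O)*6 = O + (-2 - 6*O) = -2 - 5*O)
(D(-1) + 26)*B = ((-2 - 5*(-1)) + 26)*60 = ((-2 + 5) + 26)*60 = (3 + 26)*60 = 29*60 = 1740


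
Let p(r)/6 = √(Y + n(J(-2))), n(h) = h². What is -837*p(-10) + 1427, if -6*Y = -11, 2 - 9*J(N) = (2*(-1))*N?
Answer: 1427 - 279*√610 ≈ -5463.8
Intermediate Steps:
J(N) = 2/9 + 2*N/9 (J(N) = 2/9 - 2*(-1)*N/9 = 2/9 - (-2)*N/9 = 2/9 + 2*N/9)
Y = 11/6 (Y = -⅙*(-11) = 11/6 ≈ 1.8333)
p(r) = √610/3 (p(r) = 6*√(11/6 + (2/9 + (2/9)*(-2))²) = 6*√(11/6 + (2/9 - 4/9)²) = 6*√(11/6 + (-2/9)²) = 6*√(11/6 + 4/81) = 6*√(305/162) = 6*(√610/18) = √610/3)
-837*p(-10) + 1427 = -279*√610 + 1427 = 1427 - 279*√610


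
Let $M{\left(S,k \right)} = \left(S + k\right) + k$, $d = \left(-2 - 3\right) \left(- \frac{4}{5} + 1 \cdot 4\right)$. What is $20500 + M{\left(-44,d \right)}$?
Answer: $20424$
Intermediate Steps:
$d = -16$ ($d = - 5 \left(\left(-4\right) \frac{1}{5} + 4\right) = - 5 \left(- \frac{4}{5} + 4\right) = \left(-5\right) \frac{16}{5} = -16$)
$M{\left(S,k \right)} = S + 2 k$
$20500 + M{\left(-44,d \right)} = 20500 + \left(-44 + 2 \left(-16\right)\right) = 20500 - 76 = 20424$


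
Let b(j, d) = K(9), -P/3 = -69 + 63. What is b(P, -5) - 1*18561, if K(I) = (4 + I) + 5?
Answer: -18543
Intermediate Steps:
P = 18 (P = -3*(-69 + 63) = -3*(-6) = 18)
K(I) = 9 + I
b(j, d) = 18 (b(j, d) = 9 + 9 = 18)
b(P, -5) - 1*18561 = 18 - 1*18561 = 18 - 18561 = -18543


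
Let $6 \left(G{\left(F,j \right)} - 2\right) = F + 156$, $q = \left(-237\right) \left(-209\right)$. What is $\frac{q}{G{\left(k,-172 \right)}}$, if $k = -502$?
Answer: $- \frac{148599}{167} \approx -889.81$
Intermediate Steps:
$q = 49533$
$G{\left(F,j \right)} = 28 + \frac{F}{6}$ ($G{\left(F,j \right)} = 2 + \frac{F + 156}{6} = 2 + \frac{156 + F}{6} = 2 + \left(26 + \frac{F}{6}\right) = 28 + \frac{F}{6}$)
$\frac{q}{G{\left(k,-172 \right)}} = \frac{49533}{28 + \frac{1}{6} \left(-502\right)} = \frac{49533}{28 - \frac{251}{3}} = \frac{49533}{- \frac{167}{3}} = 49533 \left(- \frac{3}{167}\right) = - \frac{148599}{167}$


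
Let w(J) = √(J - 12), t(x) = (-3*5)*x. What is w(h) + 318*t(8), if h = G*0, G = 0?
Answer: -38160 + 2*I*√3 ≈ -38160.0 + 3.4641*I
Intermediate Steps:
t(x) = -15*x
h = 0 (h = 0*0 = 0)
w(J) = √(-12 + J)
w(h) + 318*t(8) = √(-12 + 0) + 318*(-15*8) = √(-12) + 318*(-120) = 2*I*√3 - 38160 = -38160 + 2*I*√3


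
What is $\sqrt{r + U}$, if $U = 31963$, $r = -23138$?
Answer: $5 \sqrt{353} \approx 93.942$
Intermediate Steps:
$\sqrt{r + U} = \sqrt{-23138 + 31963} = \sqrt{8825} = 5 \sqrt{353}$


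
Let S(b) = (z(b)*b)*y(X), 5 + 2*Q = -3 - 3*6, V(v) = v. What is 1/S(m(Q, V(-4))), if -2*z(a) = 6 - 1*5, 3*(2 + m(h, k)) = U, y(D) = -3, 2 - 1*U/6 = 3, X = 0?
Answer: -⅙ ≈ -0.16667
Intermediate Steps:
U = -6 (U = 12 - 6*3 = 12 - 18 = -6)
Q = -13 (Q = -5/2 + (-3 - 3*6)/2 = -5/2 + (-3 - 18)/2 = -5/2 + (½)*(-21) = -5/2 - 21/2 = -13)
m(h, k) = -4 (m(h, k) = -2 + (⅓)*(-6) = -2 - 2 = -4)
z(a) = -½ (z(a) = -(6 - 1*5)/2 = -(6 - 5)/2 = -½*1 = -½)
S(b) = 3*b/2 (S(b) = -b/2*(-3) = 3*b/2)
1/S(m(Q, V(-4))) = 1/((3/2)*(-4)) = 1/(-6) = -⅙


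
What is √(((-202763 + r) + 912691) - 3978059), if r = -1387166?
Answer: I*√4655297 ≈ 2157.6*I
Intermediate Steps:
√(((-202763 + r) + 912691) - 3978059) = √(((-202763 - 1387166) + 912691) - 3978059) = √((-1589929 + 912691) - 3978059) = √(-677238 - 3978059) = √(-4655297) = I*√4655297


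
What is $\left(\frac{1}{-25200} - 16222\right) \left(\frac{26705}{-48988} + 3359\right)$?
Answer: $- \frac{7472942746199643}{137166400} \approx -5.4481 \cdot 10^{7}$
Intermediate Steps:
$\left(\frac{1}{-25200} - 16222\right) \left(\frac{26705}{-48988} + 3359\right) = \left(- \frac{1}{25200} - 16222\right) \left(26705 \left(- \frac{1}{48988}\right) + 3359\right) = - \frac{408794401 \left(- \frac{26705}{48988} + 3359\right)}{25200} = \left(- \frac{408794401}{25200}\right) \frac{164523987}{48988} = - \frac{7472942746199643}{137166400}$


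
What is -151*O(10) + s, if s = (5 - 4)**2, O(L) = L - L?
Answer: 1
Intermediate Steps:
O(L) = 0
s = 1 (s = 1**2 = 1)
-151*O(10) + s = -151*0 + 1 = 0 + 1 = 1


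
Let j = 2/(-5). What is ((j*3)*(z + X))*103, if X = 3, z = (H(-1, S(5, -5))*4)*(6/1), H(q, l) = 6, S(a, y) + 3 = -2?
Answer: -90846/5 ≈ -18169.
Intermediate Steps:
S(a, y) = -5 (S(a, y) = -3 - 2 = -5)
j = -2/5 (j = 2*(-1/5) = -2/5 ≈ -0.40000)
z = 144 (z = (6*4)*(6/1) = 24*(6*1) = 24*6 = 144)
((j*3)*(z + X))*103 = ((-2/5*3)*(144 + 3))*103 = -6/5*147*103 = -882/5*103 = -90846/5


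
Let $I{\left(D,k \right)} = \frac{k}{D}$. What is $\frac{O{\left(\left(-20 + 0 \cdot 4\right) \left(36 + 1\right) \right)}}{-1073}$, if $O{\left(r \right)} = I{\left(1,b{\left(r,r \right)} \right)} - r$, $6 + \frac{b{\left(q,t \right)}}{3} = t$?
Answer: $\frac{1498}{1073} \approx 1.3961$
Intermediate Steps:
$b{\left(q,t \right)} = -18 + 3 t$
$O{\left(r \right)} = -18 + 2 r$ ($O{\left(r \right)} = \frac{-18 + 3 r}{1} - r = \left(-18 + 3 r\right) 1 - r = \left(-18 + 3 r\right) - r = -18 + 2 r$)
$\frac{O{\left(\left(-20 + 0 \cdot 4\right) \left(36 + 1\right) \right)}}{-1073} = \frac{-18 + 2 \left(-20 + 0 \cdot 4\right) \left(36 + 1\right)}{-1073} = \left(-18 + 2 \left(-20 + 0\right) 37\right) \left(- \frac{1}{1073}\right) = \left(-18 + 2 \left(\left(-20\right) 37\right)\right) \left(- \frac{1}{1073}\right) = \left(-18 + 2 \left(-740\right)\right) \left(- \frac{1}{1073}\right) = \left(-18 - 1480\right) \left(- \frac{1}{1073}\right) = \left(-1498\right) \left(- \frac{1}{1073}\right) = \frac{1498}{1073}$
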